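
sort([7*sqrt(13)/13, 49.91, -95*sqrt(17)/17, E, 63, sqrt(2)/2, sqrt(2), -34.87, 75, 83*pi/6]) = [-34.87, -95*sqrt(17)/17, sqrt(2)/2, sqrt(2), 7*sqrt(13)/13, E, 83*pi/6, 49.91, 63, 75]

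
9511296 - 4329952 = 5181344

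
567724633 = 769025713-201301080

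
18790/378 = 9395/189 ≈ 49.71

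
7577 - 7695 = -118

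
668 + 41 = 709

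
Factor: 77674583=7^1 * 11096369^1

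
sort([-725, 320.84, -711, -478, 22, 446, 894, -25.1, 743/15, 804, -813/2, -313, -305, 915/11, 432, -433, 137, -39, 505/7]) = [-725, -711, -478, -433, -813/2, -313, -305, -39, -25.1, 22, 743/15, 505/7, 915/11, 137, 320.84, 432, 446, 804, 894]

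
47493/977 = 48+597/977 ≈ 48.61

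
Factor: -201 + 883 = 2^1*11^1*31^1 = 682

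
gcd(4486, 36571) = 1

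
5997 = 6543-546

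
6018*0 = 0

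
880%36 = 16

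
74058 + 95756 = 169814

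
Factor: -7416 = -1 * 2^3 * 3^2 * 103^1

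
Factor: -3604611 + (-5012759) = -1 * 2^1 * 5^1 * 509^1 * 1693^1 = -8617370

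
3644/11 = 331 + 3/11 ≈ 331.27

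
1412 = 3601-2189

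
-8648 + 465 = -8183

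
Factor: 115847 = 31^1*37^1*101^1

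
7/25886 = 1/3698≈0.000270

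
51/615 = 17/205 ≈ 0.0829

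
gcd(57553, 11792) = 67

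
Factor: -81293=-1*81293^1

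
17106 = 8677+8429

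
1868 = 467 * 4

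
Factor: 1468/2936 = 2^(-1) = 1/2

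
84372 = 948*89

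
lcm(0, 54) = 0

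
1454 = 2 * 727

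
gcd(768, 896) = 128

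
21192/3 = 7064 = 7064.00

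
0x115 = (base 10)277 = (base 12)1b1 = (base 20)dh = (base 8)425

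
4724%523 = 17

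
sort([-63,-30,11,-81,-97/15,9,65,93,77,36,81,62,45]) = [-81,-63,-30,-97/15,9,11,36,45,62,65,77,81,93]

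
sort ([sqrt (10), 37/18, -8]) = [-8, 37/18, sqrt (10)]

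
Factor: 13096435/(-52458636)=-1*2^(-2)*3^(-1)*5^1*11^2*1229^(-1)*3557^(-1)*21647^1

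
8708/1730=5 + 29/865 ≈ 5.03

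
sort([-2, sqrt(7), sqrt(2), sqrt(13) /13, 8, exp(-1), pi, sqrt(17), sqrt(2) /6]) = [-2, sqrt(2) /6, sqrt(13) /13, exp(-1), sqrt(2), sqrt(7), pi, sqrt(17), 8]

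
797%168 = 125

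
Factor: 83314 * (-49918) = -1 * 2^2 * 7^1 * 11^2 * 541^1 * 2269^1 = -4158868252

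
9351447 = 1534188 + 7817259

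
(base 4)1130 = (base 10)92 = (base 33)2q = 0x5c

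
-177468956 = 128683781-306152737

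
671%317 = 37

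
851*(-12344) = -10504744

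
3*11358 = 34074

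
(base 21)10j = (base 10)460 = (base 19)154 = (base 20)130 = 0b111001100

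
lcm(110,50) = 550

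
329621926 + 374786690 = 704408616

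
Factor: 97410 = 2^1*3^1*5^1*17^1*191^1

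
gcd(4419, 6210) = 9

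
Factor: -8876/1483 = -1 * 2^2 * 7^1 * 317^1 * 1483^(-1)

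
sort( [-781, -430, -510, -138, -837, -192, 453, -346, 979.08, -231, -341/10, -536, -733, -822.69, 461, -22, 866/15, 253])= [-837, -822.69, -781, -733, -536, -510, -430, -346, -231, -192, -138, -341/10, -22, 866/15, 253, 453, 461, 979.08]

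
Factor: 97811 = 7^1*89^1*157^1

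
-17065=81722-98787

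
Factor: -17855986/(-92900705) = 2^1 * 5^(-1) * 1571^1 * 5683^1 * 18580141^(-1)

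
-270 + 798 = 528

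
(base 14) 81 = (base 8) 161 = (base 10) 113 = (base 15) 78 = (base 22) 53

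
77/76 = 1 + 1/76 ≈ 1.01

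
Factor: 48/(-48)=-1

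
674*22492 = 15159608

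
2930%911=197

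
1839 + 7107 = 8946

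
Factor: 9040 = 2^4*5^1*113^1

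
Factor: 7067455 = 5^1*139^1*10169^1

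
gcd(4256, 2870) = 14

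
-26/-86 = 13/43 ≈ 0.302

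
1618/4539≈0.356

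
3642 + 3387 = 7029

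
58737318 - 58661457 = 75861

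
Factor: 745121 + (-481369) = 2^3*32969^1 = 263752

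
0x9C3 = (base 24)483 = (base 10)2499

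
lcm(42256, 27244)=2070544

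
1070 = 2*535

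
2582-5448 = -2866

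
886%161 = 81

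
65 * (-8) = -520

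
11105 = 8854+2251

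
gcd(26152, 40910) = 2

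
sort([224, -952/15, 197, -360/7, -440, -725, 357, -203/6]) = [-725, -440, -952/15, -360/7, -203/6, 197, 224, 357]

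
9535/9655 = 1907/1931≈0.988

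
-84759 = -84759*1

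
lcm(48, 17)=816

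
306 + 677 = 983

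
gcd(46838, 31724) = 22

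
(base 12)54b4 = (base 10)9352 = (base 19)16h4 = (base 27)cma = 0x2488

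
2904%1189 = 526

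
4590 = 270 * 17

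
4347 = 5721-1374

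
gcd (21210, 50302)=14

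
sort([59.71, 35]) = [35, 59.71]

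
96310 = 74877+21433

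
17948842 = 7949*2258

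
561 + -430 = 131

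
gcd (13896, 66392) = 1544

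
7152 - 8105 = -953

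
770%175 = 70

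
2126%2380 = 2126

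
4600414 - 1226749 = 3373665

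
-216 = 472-688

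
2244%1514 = 730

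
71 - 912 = -841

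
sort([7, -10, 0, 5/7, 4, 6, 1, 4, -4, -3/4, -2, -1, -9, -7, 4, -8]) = [-10, -9, -8, -7, -4, -2, -1, -3/4, 0, 5/7, 1, 4, 4, 4, 6, 7]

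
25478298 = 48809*522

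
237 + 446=683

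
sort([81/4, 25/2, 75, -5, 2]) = [-5, 2, 25/2, 81/4, 75]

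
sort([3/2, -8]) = [-8, 3/2]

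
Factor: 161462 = 2^1*7^1*19^1*607^1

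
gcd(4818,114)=6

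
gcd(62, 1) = 1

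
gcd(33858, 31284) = 198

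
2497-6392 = -3895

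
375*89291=33484125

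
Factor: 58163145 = 3^1*5^1*3877543^1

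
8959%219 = 199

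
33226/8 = 16613/4 = 4153.25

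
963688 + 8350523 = 9314211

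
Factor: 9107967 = 3^1 * 11^1 * 275999^1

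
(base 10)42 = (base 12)36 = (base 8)52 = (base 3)1120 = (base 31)1b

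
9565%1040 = 205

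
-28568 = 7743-36311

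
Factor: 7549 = 7549^1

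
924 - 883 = 41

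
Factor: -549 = -1*3^2*61^1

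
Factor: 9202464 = 2^5*3^3*10651^1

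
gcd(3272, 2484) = 4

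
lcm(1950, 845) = 25350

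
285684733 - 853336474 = -567651741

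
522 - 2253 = -1731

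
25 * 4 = 100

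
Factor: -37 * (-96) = 2^5 * 3^1 * 37^1 = 3552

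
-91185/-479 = 190 + 175/479 ≈ 190.37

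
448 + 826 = 1274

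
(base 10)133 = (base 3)11221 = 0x85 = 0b10000101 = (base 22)61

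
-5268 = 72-5340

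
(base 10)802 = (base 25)172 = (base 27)12j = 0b1100100010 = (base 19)244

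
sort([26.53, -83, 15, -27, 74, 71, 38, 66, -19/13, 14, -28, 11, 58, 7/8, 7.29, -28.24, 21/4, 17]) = [-83, -28.24, -28, -27, -19/13, 7/8, 21/4, 7.29, 11, 14, 15, 17, 26.53, 38, 58, 66, 71, 74]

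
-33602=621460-655062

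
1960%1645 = 315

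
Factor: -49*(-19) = 7^2*19^1 = 931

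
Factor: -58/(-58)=1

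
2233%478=321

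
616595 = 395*1561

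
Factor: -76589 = -1*19^1*29^1*139^1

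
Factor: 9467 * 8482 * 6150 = 2^2 * 3^1 * 5^2 * 41^1 * 4241^1 * 9467^1 = 493839428100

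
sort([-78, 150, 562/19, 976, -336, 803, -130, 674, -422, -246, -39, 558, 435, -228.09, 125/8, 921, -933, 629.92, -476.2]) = [-933, -476.2, -422, -336, -246, -228.09, -130, -78, -39, 125/8, 562/19, 150, 435, 558, 629.92, 674, 803, 921, 976]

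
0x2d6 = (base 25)141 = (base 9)886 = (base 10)726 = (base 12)506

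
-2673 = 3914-6587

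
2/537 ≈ 0.00372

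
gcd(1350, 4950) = 450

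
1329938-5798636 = -4468698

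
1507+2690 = 4197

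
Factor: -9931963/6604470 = -1*2^(-1)*3^(-3)*5^(-1)*41^1*61^(-1)*401^(-1)*242243^1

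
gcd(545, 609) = 1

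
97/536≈0.181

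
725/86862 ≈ 0.00835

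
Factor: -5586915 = -1*3^1*5^1*372461^1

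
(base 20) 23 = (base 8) 53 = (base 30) 1d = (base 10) 43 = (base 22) 1l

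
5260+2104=7364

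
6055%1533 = 1456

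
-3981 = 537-4518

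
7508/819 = 9 + 137/819 ≈ 9.17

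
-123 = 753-876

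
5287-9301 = -4014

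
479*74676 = 35769804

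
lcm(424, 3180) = 6360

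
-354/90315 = -118/30105 ≈ -0.00392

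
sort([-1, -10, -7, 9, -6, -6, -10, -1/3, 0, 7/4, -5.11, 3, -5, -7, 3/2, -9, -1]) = [-10, -10, -9, -7, -7, -6, -6, -5.11, -5, -1, -1, -1/3, 0, 3/2, 7/4, 3, 9]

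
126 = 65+61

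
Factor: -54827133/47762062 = -1*2^(-1)*3^1*569^1*32119^1*23881031^(-1)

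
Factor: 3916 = 2^2 * 11^1 * 89^1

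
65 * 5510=358150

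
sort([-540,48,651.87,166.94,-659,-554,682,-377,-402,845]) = [-659,-554,-540,-402,-377,48,166.94,651.87,682,845]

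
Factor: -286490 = -1*2^1*5^1*28649^1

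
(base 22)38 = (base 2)1001010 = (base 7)134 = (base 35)24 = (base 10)74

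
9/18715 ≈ 0.000481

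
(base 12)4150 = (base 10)7116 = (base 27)9kf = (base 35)5sb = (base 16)1bcc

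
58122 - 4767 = 53355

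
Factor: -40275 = -1*3^2*5^2*179^1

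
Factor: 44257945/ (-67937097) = -1 * 3^ (-1) * 5^1 * 1171^1 * 1433^ (-1) * 7559^1 * 15803^ (-1)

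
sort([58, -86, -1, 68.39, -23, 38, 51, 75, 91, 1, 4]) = [-86, -23, -1, 1, 4, 38, 51, 58, 68.39, 75, 91]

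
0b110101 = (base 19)2f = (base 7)104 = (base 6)125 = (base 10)53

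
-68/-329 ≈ 0.207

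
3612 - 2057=1555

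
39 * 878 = 34242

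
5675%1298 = 483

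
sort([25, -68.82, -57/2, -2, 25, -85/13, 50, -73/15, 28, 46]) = [-68.82, -57/2, -85/13, -73/15, -2, 25, 25, 28, 46, 50]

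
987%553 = 434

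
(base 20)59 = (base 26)45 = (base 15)74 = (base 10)109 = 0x6d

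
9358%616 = 118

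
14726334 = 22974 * 641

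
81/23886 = 9/2654 ≈ 0.00339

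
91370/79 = 1156 + 46/79 ≈ 1156.58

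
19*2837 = 53903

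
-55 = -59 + 4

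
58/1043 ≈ 0.0556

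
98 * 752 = 73696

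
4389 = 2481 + 1908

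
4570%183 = 178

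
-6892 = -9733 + 2841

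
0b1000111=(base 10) 71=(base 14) 51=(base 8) 107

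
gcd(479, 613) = 1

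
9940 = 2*4970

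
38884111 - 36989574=1894537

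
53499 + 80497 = 133996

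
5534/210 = 26+37/105 ≈ 26.35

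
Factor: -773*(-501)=3^1*167^1*773^1=387273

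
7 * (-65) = -455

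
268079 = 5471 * 49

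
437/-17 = -25-12/17 ≈ -25.71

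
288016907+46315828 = 334332735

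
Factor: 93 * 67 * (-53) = -1 * 3^1 * 31^1 * 53^1 * 67^1 = -330243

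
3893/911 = 4 + 249/911 ≈ 4.27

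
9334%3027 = 253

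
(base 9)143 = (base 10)120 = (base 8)170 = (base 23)55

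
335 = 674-339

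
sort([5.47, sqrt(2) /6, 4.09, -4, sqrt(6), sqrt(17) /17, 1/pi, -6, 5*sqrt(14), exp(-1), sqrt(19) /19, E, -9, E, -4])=[-9, -6, -4, -4, sqrt(19) /19, sqrt(2) /6, sqrt(17) /17, 1/pi, exp(-1), sqrt(6), E, E, 4.09, 5.47, 5*sqrt(14)]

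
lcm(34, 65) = 2210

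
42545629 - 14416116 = 28129513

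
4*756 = 3024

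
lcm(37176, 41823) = 334584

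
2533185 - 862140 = 1671045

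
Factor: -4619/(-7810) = 2^(-1)*5^(-1)*11^(-1)*31^1*71^(-1)*149^1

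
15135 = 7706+7429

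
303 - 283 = 20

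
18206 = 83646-65440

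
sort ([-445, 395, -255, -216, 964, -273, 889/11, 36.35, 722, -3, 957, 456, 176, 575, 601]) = [-445, -273, -255, -216, -3, 36.35, 889/11, 176, 395, 456, 575, 601, 722, 957, 964]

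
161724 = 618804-457080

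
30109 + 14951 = 45060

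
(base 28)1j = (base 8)57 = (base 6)115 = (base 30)1h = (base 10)47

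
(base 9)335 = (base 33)8b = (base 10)275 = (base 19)e9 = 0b100010011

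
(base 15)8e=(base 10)134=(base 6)342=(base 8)206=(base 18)78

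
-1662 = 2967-4629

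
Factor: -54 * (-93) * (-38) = -1 * 2^2 * 3^4 * 19^1 * 31^1 = -190836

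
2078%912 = 254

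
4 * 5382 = 21528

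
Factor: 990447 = 3^1 * 330149^1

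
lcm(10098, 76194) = 838134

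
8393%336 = 329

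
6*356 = 2136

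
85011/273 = 311 + 36/91 ≈ 311.40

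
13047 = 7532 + 5515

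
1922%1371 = 551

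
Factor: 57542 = 2^1*28771^1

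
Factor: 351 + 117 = 2^2*3^2*13^1 = 468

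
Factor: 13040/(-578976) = -1 * 2^(-1) * 3^(-1) * 5^1 * 37^(-1) = -5/222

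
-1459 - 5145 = -6604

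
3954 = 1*3954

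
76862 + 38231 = 115093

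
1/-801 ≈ -0.00125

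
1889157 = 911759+977398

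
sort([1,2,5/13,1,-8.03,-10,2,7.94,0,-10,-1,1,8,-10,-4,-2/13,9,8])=[-10,-10,-10,-8.03,-4,-1,-2/13,0,5/13,1,1,1,2,2,7.94,8,8,9]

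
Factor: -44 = -1*2^2*11^1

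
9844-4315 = 5529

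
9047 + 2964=12011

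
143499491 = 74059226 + 69440265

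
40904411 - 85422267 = -44517856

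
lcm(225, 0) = 0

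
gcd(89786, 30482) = 2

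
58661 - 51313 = 7348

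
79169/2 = 39584+1/2 = 39584.50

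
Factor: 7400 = 2^3 * 5^2 * 37^1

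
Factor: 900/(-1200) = -1*2^(-2)*3^1 = -3/4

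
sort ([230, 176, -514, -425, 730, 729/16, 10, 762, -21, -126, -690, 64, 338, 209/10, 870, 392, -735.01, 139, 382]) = [-735.01, -690, -514, -425, -126, -21, 10, 209/10, 729/16, 64, 139, 176, 230, 338, 382, 392, 730, 762, 870]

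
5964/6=994=994.00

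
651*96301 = 62691951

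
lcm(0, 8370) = 0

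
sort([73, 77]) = [73, 77]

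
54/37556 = 27/18778 ≈ 0.00144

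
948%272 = 132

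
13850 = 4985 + 8865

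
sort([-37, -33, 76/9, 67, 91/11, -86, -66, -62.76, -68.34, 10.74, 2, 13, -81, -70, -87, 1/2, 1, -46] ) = [-87, -86, -81, -70, -68.34, -66, -62.76, -46, -37, -33, 1/2, 1, 2, 91/11, 76/9, 10.74, 13, 67] 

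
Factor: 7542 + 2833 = 5^3*83^1 = 10375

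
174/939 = 58/313 ≈ 0.185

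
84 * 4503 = 378252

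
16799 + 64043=80842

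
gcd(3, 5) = 1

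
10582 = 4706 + 5876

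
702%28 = 2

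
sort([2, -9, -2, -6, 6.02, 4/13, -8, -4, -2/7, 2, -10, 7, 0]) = [-10, -9, -8, -6, -4, -2, -2/7, 0, 4/13, 2, 2, 6.02, 7]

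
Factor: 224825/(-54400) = -1*2^(-7)*23^2 = -529/128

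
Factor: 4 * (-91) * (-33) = 2^2 * 3^1 * 7^1 * 11^1 * 13^1 = 12012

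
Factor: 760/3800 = 5^(-1) = 1/5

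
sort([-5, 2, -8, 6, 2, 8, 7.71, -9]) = [-9, -8, -5, 2, 2, 6, 7.71, 8]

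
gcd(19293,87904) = 1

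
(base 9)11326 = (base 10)7557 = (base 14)2a7b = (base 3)101100220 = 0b1110110000101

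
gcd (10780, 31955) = 385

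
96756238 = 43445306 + 53310932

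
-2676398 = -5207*514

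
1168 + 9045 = 10213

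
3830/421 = 9 + 41/421 ≈ 9.10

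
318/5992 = 159/2996 ≈ 0.0531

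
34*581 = 19754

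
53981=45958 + 8023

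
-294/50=-5-22/25=-5.88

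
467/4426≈0.106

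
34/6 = 5 + 2/3 ≈ 5.67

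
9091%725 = 391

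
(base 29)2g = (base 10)74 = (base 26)2m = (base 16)4a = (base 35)24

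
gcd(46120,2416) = 8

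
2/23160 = 1/11580 ≈ 0.0000864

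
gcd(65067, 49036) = 943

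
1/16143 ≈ 0.0000619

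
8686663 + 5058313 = 13744976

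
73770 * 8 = 590160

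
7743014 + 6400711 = 14143725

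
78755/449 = 175 + 180/449≈175.40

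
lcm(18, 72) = 72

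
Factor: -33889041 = -1 * 3^2 * 17^1 * 221497^1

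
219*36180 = 7923420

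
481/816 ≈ 0.589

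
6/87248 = 3/43624 ≈ 0.0000688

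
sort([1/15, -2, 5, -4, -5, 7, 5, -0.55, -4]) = [-5, -4, -4, -2, -0.55, 1/15, 5, 5, 7]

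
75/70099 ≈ 0.00107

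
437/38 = 11 + 1/2 = 11.50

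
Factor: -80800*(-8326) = 2^6*5^2*23^1*101^1*181^1 = 672740800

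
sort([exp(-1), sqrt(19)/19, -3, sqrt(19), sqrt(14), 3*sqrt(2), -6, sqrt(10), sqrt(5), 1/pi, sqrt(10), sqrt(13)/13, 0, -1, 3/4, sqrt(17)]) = [-6, -3, -1, 0, sqrt(19)/19, sqrt(13)/13, 1/pi, exp(-1), 3/4, sqrt(5), sqrt(10), sqrt(10), sqrt(14), sqrt(17), 3*sqrt(2), sqrt(19)]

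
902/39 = 23 + 5/39 ≈ 23.13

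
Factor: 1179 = 3^2*131^1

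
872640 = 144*6060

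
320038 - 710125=-390087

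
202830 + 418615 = 621445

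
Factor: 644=2^2*7^1*23^1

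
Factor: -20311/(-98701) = 19^1*89^(-1)*1069^1*1109^(-1)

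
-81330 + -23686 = -105016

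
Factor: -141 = -1*3^1*47^1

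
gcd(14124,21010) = 22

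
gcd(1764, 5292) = 1764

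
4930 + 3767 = 8697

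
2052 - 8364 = -6312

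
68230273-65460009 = 2770264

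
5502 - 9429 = -3927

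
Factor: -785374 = -1*2^1*67^1*5861^1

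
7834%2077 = 1603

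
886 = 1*886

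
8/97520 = 1/12190 ≈ 0.0000820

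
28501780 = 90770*314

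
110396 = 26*4246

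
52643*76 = 4000868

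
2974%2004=970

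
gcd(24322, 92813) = 1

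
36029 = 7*5147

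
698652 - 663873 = 34779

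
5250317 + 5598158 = 10848475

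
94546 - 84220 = 10326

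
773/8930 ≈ 0.0866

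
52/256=13/64 ≈ 0.203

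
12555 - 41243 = -28688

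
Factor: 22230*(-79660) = -1*2^3*3^2*5^2*7^1*13^1*19^1*569^1 = -1770841800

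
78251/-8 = -9781-3/8 ≈ -9781.38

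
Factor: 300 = 2^2 * 3^1 * 5^2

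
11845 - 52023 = -40178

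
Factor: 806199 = 3^1 * 268733^1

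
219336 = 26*8436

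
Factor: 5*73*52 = 2^2*5^1*13^1*73^1 = 18980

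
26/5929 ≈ 0.00439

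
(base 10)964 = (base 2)1111000100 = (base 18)2ha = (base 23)1il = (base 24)1g4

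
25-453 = -428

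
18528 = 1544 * 12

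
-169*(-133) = 22477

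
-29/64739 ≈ -0.000448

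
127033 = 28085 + 98948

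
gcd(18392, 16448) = 8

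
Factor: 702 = 2^1*3^3*13^1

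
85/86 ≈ 0.988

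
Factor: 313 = 313^1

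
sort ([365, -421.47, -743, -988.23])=[-988.23, -743, -421.47, 365]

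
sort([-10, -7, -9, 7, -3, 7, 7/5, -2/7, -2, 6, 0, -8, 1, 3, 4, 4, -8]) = [-10, -9, -8, -8, -7, -3, -2, -2/7, 0, 1, 7/5, 3, 4, 4, 6, 7, 7]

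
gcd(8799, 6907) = 1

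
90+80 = 170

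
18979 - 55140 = -36161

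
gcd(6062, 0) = 6062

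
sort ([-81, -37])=[-81, -37]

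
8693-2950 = 5743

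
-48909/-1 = 48909 = 48909.00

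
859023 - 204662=654361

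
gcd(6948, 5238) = 18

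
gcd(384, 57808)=16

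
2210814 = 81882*27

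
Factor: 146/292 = 2^ (-1) = 1/2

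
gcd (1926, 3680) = 2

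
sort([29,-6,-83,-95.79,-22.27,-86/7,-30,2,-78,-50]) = [-95.79,-83,-78,-50,-30,-22.27,-86/7,-6,2,29]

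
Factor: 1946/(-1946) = -1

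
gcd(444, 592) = 148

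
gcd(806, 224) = 2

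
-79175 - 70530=-149705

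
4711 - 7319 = -2608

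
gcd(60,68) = 4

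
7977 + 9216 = 17193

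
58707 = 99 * 593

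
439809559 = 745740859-305931300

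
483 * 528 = 255024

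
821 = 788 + 33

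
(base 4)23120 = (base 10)728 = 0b1011011000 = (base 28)q0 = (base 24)168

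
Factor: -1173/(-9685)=3^1 * 5^(-1) * 13^(-1) * 17^1 * 23^1 * 149^(-1)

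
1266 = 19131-17865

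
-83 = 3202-3285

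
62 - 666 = -604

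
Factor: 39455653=31^1 * 37^1 * 41^1 * 839^1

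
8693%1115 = 888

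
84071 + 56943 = 141014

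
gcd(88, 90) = 2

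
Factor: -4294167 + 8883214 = 29^1 * 158243^1 = 4589047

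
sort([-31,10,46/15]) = [-31,46/15,10]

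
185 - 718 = -533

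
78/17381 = 6/1337 ≈ 0.00449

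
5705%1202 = 897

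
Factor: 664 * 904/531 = 2^6 * 3^(-2) * 59^(-1) * 83^1 * 113^1 = 600256/531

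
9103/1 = 9103 = 9103.00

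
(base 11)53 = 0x3a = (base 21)2g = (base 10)58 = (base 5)213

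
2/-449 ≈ -0.00445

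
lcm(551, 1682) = 31958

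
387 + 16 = 403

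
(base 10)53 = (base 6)125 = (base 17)32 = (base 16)35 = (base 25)23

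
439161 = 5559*79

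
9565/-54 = -177 - 7/54 ≈ -177.13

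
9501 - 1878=7623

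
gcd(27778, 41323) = 43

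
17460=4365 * 4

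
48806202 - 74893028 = -26086826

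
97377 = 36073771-35976394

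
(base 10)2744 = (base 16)ab8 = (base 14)1000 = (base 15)c2e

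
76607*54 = 4136778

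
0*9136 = 0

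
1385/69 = 20 + 5/69 ≈ 20.07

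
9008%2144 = 432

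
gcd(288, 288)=288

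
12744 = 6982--5762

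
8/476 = 2/119 ≈ 0.0168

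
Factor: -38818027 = -1 * 38818027^1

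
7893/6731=1 + 1162/6731 ≈ 1.17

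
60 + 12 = 72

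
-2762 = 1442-4204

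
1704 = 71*24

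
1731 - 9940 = -8209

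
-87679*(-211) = 18500269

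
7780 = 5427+2353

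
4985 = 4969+16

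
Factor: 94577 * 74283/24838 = 2^(-1) * 3^1 * 7^1 * 59^1 * 229^1 * 1129^(-1) * 2251^1 = 638678481/2258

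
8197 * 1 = 8197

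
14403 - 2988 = 11415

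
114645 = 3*38215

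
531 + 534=1065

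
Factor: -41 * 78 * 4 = -1 * 2^3 * 3^1 * 13^1 * 41^1 = -12792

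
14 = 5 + 9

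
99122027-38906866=60215161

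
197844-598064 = -400220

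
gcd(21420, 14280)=7140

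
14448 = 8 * 1806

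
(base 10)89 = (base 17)54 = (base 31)2r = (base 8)131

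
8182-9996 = -1814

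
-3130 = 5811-8941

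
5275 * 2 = 10550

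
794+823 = 1617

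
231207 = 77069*3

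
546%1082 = 546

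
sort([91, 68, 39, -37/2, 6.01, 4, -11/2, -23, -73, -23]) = [-73, -23, -23, -37/2, -11/2, 4, 6.01, 39, 68, 91]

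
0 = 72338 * 0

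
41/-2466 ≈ -0.0166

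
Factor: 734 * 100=2^3 * 5^2 * 367^1=73400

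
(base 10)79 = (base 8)117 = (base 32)2f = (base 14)59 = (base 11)72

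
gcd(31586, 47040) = 2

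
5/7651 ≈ 0.000654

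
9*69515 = 625635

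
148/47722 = 74/23861 ≈ 0.00310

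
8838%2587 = 1077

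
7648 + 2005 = 9653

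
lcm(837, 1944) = 60264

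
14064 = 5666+8398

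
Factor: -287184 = -1 * 2^4 * 3^1 * 31^1 * 193^1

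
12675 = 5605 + 7070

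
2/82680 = 1/41340 ≈ 0.0000242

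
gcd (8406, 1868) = 934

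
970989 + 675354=1646343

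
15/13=1 + 2/13 ≈ 1.15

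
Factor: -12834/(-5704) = 2^(-2) * 3^2 = 9/4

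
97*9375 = 909375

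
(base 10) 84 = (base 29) 2q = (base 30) 2o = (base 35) 2e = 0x54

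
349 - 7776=-7427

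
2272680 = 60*37878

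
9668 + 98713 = 108381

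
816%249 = 69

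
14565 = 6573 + 7992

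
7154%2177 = 623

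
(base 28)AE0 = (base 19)13F5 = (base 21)IE0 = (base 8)20050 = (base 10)8232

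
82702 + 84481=167183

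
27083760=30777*880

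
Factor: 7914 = 2^1*3^1*1319^1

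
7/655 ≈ 0.0107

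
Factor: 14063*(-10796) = -1*2^2*7^3*41^1*2699^1 = -151824148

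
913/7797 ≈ 0.117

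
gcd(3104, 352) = 32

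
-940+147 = -793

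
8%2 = 0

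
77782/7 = 11111 + 5/7≈11111.71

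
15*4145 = 62175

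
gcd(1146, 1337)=191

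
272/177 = 1 + 95/177 ≈ 1.54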